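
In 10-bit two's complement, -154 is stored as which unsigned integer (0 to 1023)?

870

154 in 10 bits: 0010011010
Invert: 1101100101
Add 1:  1101100110 = 870
(Check: 2^10 - 154 = 1024 - 154 = 870.)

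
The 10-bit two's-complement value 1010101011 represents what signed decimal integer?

pattern = 1010101011 (MSB is 1 ⇒ negative)
Invert: 0101010100, add 1 → 0101010101 = 341, so the value is -341.
(Equivalently: 683 - 2^10 = 683 - 1024 = -341.)

-341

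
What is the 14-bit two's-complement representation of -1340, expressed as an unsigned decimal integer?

15044

1340 in 14 bits: 00010100111100
Invert: 11101011000011
Add 1:  11101011000100 = 15044
(Check: 2^14 - 1340 = 16384 - 1340 = 15044.)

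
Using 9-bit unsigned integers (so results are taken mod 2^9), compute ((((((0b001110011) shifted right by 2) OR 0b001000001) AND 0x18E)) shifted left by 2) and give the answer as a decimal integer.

0b001110011 = 001110011
→ shifted right by 2 → 000011100 = 28
0b001000001 = 001000001
→ OR → 001011101 = 93
0x18E = 110001110
→ AND → 000001100 = 12
→ shifted left by 2 (mod 2^9) → 000110000 = 48

48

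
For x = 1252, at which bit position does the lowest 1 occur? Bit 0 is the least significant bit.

2

1252 = 10011100100
Trailing zeros: 2, so the lowest set bit is bit 2 (value 4).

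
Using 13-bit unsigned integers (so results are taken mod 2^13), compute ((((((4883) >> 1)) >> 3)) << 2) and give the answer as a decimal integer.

4883 = 1001100010011
→ >> 1 → 0100110001001 = 2441
→ >> 3 → 0000100110001 = 305
→ << 2 (mod 2^13) → 0010011000100 = 1220

1220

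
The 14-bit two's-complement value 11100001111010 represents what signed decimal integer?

-1926

pattern = 11100001111010 (MSB is 1 ⇒ negative)
Invert: 00011110000101, add 1 → 00011110000110 = 1926, so the value is -1926.
(Equivalently: 14458 - 2^14 = 14458 - 16384 = -1926.)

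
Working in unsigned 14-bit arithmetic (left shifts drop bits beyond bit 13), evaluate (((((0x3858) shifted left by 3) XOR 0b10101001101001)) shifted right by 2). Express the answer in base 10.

0x3858 = 11100001011000
→ shifted left by 3 (mod 2^14) → 00001011000000 = 704
0b10101001101001 = 10101001101001
→ XOR → 10100010101001 = 10409
→ shifted right by 2 → 00101000101010 = 2602

2602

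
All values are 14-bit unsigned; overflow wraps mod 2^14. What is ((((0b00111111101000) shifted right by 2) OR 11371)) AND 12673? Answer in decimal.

0b00111111101000 = 00111111101000
→ shifted right by 2 → 00001111111010 = 1018
11371 = 10110001101011
→ OR → 10111111111011 = 12283
12673 = 11000110000001
→ AND → 10000110000001 = 8577

8577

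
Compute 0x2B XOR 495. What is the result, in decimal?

452

0x2B = 000101011
495 = 111101111
XOR → 111000100 = 452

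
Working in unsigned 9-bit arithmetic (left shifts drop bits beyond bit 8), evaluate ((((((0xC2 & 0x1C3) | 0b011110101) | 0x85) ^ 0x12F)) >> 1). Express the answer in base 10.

0xC2 = 011000010
0x1C3 = 111000011
→ & → 011000010 = 194
0b011110101 = 011110101
→ | → 011110111 = 247
0x85 = 010000101
→ | → 011110111 = 247
0x12F = 100101111
→ ^ → 111011000 = 472
→ >> 1 → 011101100 = 236

236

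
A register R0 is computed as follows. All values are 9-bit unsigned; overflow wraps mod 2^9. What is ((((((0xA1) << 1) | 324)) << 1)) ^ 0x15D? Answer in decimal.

0xA1 = 010100001
→ << 1 (mod 2^9) → 101000010 = 322
324 = 101000100
→ | → 101000110 = 326
→ << 1 (mod 2^9) → 010001100 = 140
0x15D = 101011101
→ ^ → 111010001 = 465

465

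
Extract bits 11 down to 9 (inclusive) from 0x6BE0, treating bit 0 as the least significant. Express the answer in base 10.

5

v = 110101111100000
Shift right by 9: 110101
Mask low 3 bits: 101 = 5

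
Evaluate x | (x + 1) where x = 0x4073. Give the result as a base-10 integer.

x = 100000001110011 = 16499
x + 1 = 100000001110100
OR    = 100000001110111 = 16503
(x | (x + 1) sets the lowest cleared bit.)

16503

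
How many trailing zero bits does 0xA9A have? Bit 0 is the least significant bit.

0xA9A = 101010011010
Trailing zeros: 1, so the lowest set bit is bit 1 (value 2).

1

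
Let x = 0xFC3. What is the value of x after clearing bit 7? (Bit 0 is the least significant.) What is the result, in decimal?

3907

x = 111111000011
bit 7 is currently 1; clear it via x & ~(1 << 7) = x & ~128
→ 111101000011 = 3907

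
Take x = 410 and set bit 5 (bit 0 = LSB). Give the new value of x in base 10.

x = 0110011010
bit 5 is currently 0; set it via x | (1 << 5) = x | 32
→ 0110111010 = 442

442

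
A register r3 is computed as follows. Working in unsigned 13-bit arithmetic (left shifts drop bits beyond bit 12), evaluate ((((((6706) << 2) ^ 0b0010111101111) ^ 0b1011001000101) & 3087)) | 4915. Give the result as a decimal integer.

6963

6706 = 1101000110010
→ << 2 (mod 2^13) → 0100011001000 = 2248
0b0010111101111 = 0010111101111
→ ^ → 0110100100111 = 3367
0b1011001000101 = 1011001000101
→ ^ → 1101101100010 = 7010
3087 = 0110000001111
→ & → 0100000000010 = 2050
4915 = 1001100110011
→ | → 1101100110011 = 6963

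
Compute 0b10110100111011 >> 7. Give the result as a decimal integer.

90

x = 10110100111011
shift right by 7 → 00000001011010 = 90
(equivalently, floor(11579 / 128))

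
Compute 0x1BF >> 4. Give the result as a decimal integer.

27

0x1BF = 110111111
shift right by 4 → 000011011 = 27
(equivalently, floor(447 / 16))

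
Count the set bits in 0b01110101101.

7

n = 1110101101
Count the 1s: 1 + 1 + 1 + 1 + 1 + 1 + 1 = 7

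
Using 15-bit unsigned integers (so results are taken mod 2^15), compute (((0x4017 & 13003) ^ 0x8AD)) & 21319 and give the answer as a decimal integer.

6

0x4017 = 100000000010111
13003 = 011001011001011
→ & → 000000000000011 = 3
0x8AD = 000100010101101
→ ^ → 000100010101110 = 2222
21319 = 101001101000111
→ & → 000000000000110 = 6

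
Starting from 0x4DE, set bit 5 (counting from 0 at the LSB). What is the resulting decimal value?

1278

x = 00010011011110
bit 5 is currently 0; set it via x | (1 << 5) = x | 32
→ 00010011111110 = 1278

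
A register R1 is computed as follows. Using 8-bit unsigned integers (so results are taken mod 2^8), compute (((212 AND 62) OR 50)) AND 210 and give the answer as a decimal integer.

18

212 = 11010100
62 = 00111110
→ AND → 00010100 = 20
50 = 00110010
→ OR → 00110110 = 54
210 = 11010010
→ AND → 00010010 = 18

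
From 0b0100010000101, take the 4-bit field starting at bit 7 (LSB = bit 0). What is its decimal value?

1

v = 0100010000101
Shift right by 7: 010001
Mask low 4 bits: 0001 = 1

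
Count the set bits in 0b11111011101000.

n = 11111011101000
Count the 1s: 1 + 1 + 1 + 1 + 1 + 1 + 1 + 1 + 1 = 9

9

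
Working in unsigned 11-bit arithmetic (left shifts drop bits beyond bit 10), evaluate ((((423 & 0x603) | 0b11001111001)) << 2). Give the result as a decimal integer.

423 = 00110100111
0x603 = 11000000011
→ & → 00000000011 = 3
0b11001111001 = 11001111001
→ | → 11001111011 = 1659
→ << 2 (mod 2^11) → 00111101100 = 492

492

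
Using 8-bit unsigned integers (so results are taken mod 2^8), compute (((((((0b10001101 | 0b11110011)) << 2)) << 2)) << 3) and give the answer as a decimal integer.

128

0b10001101 = 10001101
0b11110011 = 11110011
→ | → 11111111 = 255
→ << 2 (mod 2^8) → 11111100 = 252
→ << 2 (mod 2^8) → 11110000 = 240
→ << 3 (mod 2^8) → 10000000 = 128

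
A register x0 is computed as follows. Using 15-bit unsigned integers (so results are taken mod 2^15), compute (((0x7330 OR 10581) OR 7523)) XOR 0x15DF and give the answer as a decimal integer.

27304

0x7330 = 111001100110000
10581 = 010100101010101
→ OR → 111101101110101 = 31605
7523 = 001110101100011
→ OR → 111111101110111 = 32631
0x15DF = 001010111011111
→ XOR → 110101010101000 = 27304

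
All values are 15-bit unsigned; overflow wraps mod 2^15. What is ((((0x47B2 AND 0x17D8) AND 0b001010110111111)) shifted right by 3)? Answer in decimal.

178

0x47B2 = 100011110110010
0x17D8 = 001011111011000
→ AND → 000011110010000 = 1936
0b001010110111111 = 001010110111111
→ AND → 000010110010000 = 1424
→ shifted right by 3 → 000000010110010 = 178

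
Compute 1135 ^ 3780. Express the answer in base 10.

1135 = 010001101111
3780 = 111011000100
XOR → 101010101011 = 2731

2731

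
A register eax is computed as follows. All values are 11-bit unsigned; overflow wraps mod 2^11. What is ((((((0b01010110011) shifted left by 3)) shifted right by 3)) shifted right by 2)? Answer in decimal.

44

0b01010110011 = 01010110011
→ shifted left by 3 (mod 2^11) → 10110011000 = 1432
→ shifted right by 3 → 00010110011 = 179
→ shifted right by 2 → 00000101100 = 44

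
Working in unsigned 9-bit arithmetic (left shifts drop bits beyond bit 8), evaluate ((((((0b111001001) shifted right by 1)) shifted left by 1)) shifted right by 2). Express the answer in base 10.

114

0b111001001 = 111001001
→ shifted right by 1 → 011100100 = 228
→ shifted left by 1 (mod 2^9) → 111001000 = 456
→ shifted right by 2 → 001110010 = 114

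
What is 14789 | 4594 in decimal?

14839

14789 = 11100111000101
4594 = 01000111110010
 OR → 11100111110111 = 14839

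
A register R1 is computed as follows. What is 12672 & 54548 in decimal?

4352

12672 = 0011000110000000
54548 = 1101010100010100
AND → 0001000100000000 = 4352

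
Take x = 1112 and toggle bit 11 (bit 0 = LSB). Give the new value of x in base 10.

x = 010001011000
bit 11 is currently 0; toggle it via x ^ (1 << 11) = x ^ 2048
→ 110001011000 = 3160

3160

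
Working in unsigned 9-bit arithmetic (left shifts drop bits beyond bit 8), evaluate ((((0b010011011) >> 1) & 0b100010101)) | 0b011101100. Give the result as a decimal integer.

0b010011011 = 010011011
→ >> 1 → 001001101 = 77
0b100010101 = 100010101
→ & → 000000101 = 5
0b011101100 = 011101100
→ | → 011101101 = 237

237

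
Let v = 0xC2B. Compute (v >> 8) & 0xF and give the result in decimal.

12

v = 110000101011
Shift right by 8: 1100
Mask low 4 bits: 1100 = 12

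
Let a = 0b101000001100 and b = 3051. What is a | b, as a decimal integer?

a = 101000001100
3051 = 101111101011
 OR → 101111101111 = 3055

3055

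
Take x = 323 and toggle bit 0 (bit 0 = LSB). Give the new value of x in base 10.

x = 00101000011
bit 0 is currently 1; toggle it via x ^ (1 << 0) = x ^ 1
→ 00101000010 = 322

322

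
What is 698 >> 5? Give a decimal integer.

21

698 = 1010111010
shift right by 5 → 0000010101 = 21
(equivalently, floor(698 / 32))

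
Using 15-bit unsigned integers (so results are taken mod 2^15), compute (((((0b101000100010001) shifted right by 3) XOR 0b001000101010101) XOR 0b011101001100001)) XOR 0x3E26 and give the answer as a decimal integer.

0b101000100010001 = 101000100010001
→ shifted right by 3 → 000101000100010 = 2594
0b001000101010101 = 001000101010101
→ XOR → 001101101110111 = 7031
0b011101001100001 = 011101001100001
→ XOR → 010000100010110 = 8470
0x3E26 = 011111000100110
→ XOR → 001111100110000 = 7984

7984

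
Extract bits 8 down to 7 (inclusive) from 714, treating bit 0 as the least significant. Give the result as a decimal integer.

1

v = 1011001010
Shift right by 7: 101
Mask low 2 bits: 01 = 1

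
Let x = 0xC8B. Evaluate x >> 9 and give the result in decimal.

0xC8B = 110010001011
shift right by 9 → 000000000110 = 6
(equivalently, floor(3211 / 512))

6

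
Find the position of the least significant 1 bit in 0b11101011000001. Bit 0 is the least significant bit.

0b11101011000001 = 11101011000001
Trailing zeros: 0, so the lowest set bit is bit 0 (value 1).

0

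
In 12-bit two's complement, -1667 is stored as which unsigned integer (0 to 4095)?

2429

1667 in 12 bits: 011010000011
Invert: 100101111100
Add 1:  100101111101 = 2429
(Check: 2^12 - 1667 = 4096 - 1667 = 2429.)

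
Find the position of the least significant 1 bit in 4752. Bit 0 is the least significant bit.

4

4752 = 1001010010000
Trailing zeros: 4, so the lowest set bit is bit 4 (value 16).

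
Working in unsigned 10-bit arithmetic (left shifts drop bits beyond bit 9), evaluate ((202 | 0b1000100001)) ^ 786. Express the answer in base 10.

505

202 = 0011001010
0b1000100001 = 1000100001
→ | → 1011101011 = 747
786 = 1100010010
→ ^ → 0111111001 = 505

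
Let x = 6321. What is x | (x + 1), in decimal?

6323

x = 1100010110001 = 6321
x + 1 = 1100010110010
OR    = 1100010110011 = 6323
(x | (x + 1) sets the lowest cleared bit.)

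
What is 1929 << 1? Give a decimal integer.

3858

1929 = 011110001001
shift left by 1 → 111100010010 = 3858
(equivalently, 1929 × 2^1 = 1929 × 2)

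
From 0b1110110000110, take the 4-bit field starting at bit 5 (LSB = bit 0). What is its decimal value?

v = 1110110000110
Shift right by 5: 11101100
Mask low 4 bits: 1100 = 12

12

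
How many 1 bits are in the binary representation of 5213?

7

5213 = 1010001011101
Count the 1s: 1 + 1 + 1 + 1 + 1 + 1 + 1 = 7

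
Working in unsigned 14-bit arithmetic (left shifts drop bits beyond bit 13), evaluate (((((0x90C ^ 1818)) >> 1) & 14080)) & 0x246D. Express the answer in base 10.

0x90C = 00100100001100
1818 = 00011100011010
→ ^ → 00111000010110 = 3606
→ >> 1 → 00011100001011 = 1803
14080 = 11011100000000
→ & → 00011100000000 = 1792
0x246D = 10010001101101
→ & → 00010000000000 = 1024

1024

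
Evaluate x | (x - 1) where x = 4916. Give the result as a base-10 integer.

x = 1001100110100 = 4916
x - 1 = 1001100110011
OR    = 1001100110111 = 4919
(x | (x - 1) sets all bits below the lowest set bit.)

4919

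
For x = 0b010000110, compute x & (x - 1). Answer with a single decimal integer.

x = 10000110 = 134
x - 1 = 10000101
AND   = 10000100 = 132
(x & (x - 1) clears the lowest set bit of x.)

132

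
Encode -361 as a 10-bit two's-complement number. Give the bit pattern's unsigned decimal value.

663

361 in 10 bits: 0101101001
Invert: 1010010110
Add 1:  1010010111 = 663
(Check: 2^10 - 361 = 1024 - 361 = 663.)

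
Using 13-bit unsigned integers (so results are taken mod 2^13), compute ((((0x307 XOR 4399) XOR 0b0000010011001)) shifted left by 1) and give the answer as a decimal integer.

0x307 = 0001100000111
4399 = 1000100101111
→ XOR → 1001000101000 = 4648
0b0000010011001 = 0000010011001
→ XOR → 1001010110001 = 4785
→ shifted left by 1 (mod 2^13) → 0010101100010 = 1378

1378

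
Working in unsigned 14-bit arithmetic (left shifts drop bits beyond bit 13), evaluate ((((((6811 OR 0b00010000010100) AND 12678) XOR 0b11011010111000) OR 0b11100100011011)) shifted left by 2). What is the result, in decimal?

6811 = 01101010011011
0b00010000010100 = 00010000010100
→ OR → 01111010011111 = 7839
12678 = 11000110000110
→ AND → 01000010000110 = 4230
0b11011010111000 = 11011010111000
→ XOR → 10011000111110 = 9790
0b11100100011011 = 11100100011011
→ OR → 11111100111111 = 16191
→ shifted left by 2 (mod 2^14) → 11110011111100 = 15612

15612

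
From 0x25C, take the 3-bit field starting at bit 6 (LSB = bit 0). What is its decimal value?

1

v = 1001011100
Shift right by 6: 1001
Mask low 3 bits: 001 = 1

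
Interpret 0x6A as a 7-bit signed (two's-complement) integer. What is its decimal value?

-22

pattern = 1101010 (MSB is 1 ⇒ negative)
Invert: 0010101, add 1 → 0010110 = 22, so the value is -22.
(Equivalently: 106 - 2^7 = 106 - 128 = -22.)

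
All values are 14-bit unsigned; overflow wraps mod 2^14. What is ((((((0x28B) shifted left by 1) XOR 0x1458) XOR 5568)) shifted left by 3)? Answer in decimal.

9328

0x28B = 00001010001011
→ shifted left by 1 (mod 2^14) → 00010100010110 = 1302
0x1458 = 01010001011000
→ XOR → 01000101001110 = 4430
5568 = 01010111000000
→ XOR → 00010010001110 = 1166
→ shifted left by 3 (mod 2^14) → 10010001110000 = 9328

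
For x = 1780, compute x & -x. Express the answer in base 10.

4

x = 11011110100 = 1780
-x (two's complement) = …00100001100
AND   = 00000000100 = 4
(x & -x isolates the lowest set bit of x.)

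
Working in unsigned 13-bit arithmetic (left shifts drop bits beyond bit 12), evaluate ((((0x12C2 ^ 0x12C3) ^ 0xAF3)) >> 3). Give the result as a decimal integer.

0x12C2 = 1001011000010
0x12C3 = 1001011000011
→ ^ → 0000000000001 = 1
0xAF3 = 0101011110011
→ ^ → 0101011110010 = 2802
→ >> 3 → 0000101011110 = 350

350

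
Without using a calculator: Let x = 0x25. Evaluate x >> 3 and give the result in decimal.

0x25 = 100101
shift right by 3 → 000100 = 4
(equivalently, floor(37 / 8))

4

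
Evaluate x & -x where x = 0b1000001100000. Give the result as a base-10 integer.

x = 1000001100000 = 4192
-x (two's complement) = …0111110100000
AND   = 0000000100000 = 32
(x & -x isolates the lowest set bit of x.)

32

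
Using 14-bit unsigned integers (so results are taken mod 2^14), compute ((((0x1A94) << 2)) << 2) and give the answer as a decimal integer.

10560

0x1A94 = 01101010010100
→ << 2 (mod 2^14) → 10101001010000 = 10832
→ << 2 (mod 2^14) → 10100101000000 = 10560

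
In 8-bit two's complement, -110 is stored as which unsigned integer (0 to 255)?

146

110 in 8 bits: 01101110
Invert: 10010001
Add 1:  10010010 = 146
(Check: 2^8 - 110 = 256 - 110 = 146.)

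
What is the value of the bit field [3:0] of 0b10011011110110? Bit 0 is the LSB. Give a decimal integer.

v = 10011011110110
Shift right by 0: 10011011110110
Mask low 4 bits: 0110 = 6

6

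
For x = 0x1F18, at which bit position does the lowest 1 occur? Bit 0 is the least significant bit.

0x1F18 = 1111100011000
Trailing zeros: 3, so the lowest set bit is bit 3 (value 8).

3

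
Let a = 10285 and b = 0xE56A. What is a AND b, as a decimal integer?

10285 = 0010100000101101
0xE56A = 1110010101101010
AND → 0010000000101000 = 8232

8232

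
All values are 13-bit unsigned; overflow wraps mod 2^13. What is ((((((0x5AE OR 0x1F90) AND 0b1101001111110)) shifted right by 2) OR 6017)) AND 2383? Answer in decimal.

271

0x5AE = 0010110101110
0x1F90 = 1111110010000
→ OR → 1111110111110 = 8126
0b1101001111110 = 1101001111110
→ AND → 1101000111110 = 6718
→ shifted right by 2 → 0011010001111 = 1679
6017 = 1011110000001
→ OR → 1011110001111 = 6031
2383 = 0100101001111
→ AND → 0000100001111 = 271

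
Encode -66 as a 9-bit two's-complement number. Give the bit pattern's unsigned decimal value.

66 in 9 bits: 001000010
Invert: 110111101
Add 1:  110111110 = 446
(Check: 2^9 - 66 = 512 - 66 = 446.)

446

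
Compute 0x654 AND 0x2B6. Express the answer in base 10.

532

0x654 = 11001010100
0x2B6 = 01010110110
AND → 01000010100 = 532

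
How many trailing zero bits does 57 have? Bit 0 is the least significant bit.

0

57 = 111001
Trailing zeros: 0, so the lowest set bit is bit 0 (value 1).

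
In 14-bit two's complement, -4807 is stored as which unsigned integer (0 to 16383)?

4807 in 14 bits: 01001011000111
Invert: 10110100111000
Add 1:  10110100111001 = 11577
(Check: 2^14 - 4807 = 16384 - 4807 = 11577.)

11577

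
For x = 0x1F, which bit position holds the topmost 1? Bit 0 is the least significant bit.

0x1F = 11111
The topmost 1 is at position 4 (since 2^4 = 16 ≤ 31 < 32).

4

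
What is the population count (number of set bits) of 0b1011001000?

4

n = 1011001000
Count the 1s: 1 + 1 + 1 + 1 = 4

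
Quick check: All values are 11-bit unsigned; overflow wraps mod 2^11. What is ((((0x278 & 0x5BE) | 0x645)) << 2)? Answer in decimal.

500

0x278 = 01001111000
0x5BE = 10110111110
→ & → 00000111000 = 56
0x645 = 11001000101
→ | → 11001111101 = 1661
→ << 2 (mod 2^11) → 00111110100 = 500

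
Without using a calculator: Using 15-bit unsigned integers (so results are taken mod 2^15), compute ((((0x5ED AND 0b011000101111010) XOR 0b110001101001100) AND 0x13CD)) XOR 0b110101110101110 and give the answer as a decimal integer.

0x5ED = 000010111101101
0b011000101111010 = 011000101111010
→ AND → 000000101101000 = 360
0b110001101001100 = 110001101001100
→ XOR → 110001000100100 = 25124
0x13CD = 001001111001101
→ AND → 000001000000100 = 516
0b110101110101110 = 110101110101110
→ XOR → 110100110101010 = 27050

27050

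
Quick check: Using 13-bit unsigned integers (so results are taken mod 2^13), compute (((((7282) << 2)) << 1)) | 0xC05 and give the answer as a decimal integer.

7282 = 1110001110010
→ << 2 (mod 2^13) → 1000111001000 = 4552
→ << 1 (mod 2^13) → 0001110010000 = 912
0xC05 = 0110000000101
→ | → 0111110010101 = 3989

3989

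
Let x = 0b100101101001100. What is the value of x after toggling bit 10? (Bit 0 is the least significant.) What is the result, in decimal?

x = 100101101001100
bit 10 is currently 0; toggle it via x ^ (1 << 10) = x ^ 1024
→ 100111101001100 = 20300

20300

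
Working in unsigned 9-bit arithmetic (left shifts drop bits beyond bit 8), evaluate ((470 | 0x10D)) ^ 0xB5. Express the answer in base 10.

470 = 111010110
0x10D = 100001101
→ | → 111011111 = 479
0xB5 = 010110101
→ ^ → 101101010 = 362

362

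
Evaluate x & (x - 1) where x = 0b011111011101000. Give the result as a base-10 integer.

x = 11111011101000 = 16104
x - 1 = 11111011100111
AND   = 11111011100000 = 16096
(x & (x - 1) clears the lowest set bit of x.)

16096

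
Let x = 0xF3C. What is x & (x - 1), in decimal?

3896

x = 111100111100 = 3900
x - 1 = 111100111011
AND   = 111100111000 = 3896
(x & (x - 1) clears the lowest set bit of x.)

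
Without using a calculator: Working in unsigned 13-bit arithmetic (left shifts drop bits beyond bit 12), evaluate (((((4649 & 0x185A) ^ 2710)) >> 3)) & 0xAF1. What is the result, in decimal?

593

4649 = 1001000101001
0x185A = 1100001011010
→ & → 1000000001000 = 4104
2710 = 0101010010110
→ ^ → 1101010011110 = 6814
→ >> 3 → 0001101010011 = 851
0xAF1 = 0101011110001
→ & → 0001001010001 = 593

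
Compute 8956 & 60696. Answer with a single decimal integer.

8956 = 0010001011111100
60696 = 1110110100011000
AND → 0010000000011000 = 8216

8216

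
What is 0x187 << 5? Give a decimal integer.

12512

0x187 = 00000110000111
shift left by 5 → 11000011100000 = 12512
(equivalently, 391 × 2^5 = 391 × 32)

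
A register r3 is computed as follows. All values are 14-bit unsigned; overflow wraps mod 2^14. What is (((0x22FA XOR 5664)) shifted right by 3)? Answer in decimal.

0x22FA = 10001011111010
5664 = 01011000100000
→ XOR → 11010011011010 = 13530
→ shifted right by 3 → 00011010011011 = 1691

1691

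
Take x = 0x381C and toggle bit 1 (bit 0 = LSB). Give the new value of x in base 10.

14366

x = 11100000011100
bit 1 is currently 0; toggle it via x ^ (1 << 1) = x ^ 2
→ 11100000011110 = 14366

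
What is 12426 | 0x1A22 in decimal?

12426 = 11000010001010
0x1A22 = 01101000100010
 OR → 11101010101010 = 15018

15018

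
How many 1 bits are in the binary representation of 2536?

2536 = 100111101000
Count the 1s: 1 + 1 + 1 + 1 + 1 + 1 = 6

6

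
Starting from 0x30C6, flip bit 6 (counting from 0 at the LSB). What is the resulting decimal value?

12422

x = 11000011000110
bit 6 is currently 1; toggle it via x ^ (1 << 6) = x ^ 64
→ 11000010000110 = 12422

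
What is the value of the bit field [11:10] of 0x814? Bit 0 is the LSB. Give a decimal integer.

v = 0100000010100
Shift right by 10: 010
Mask low 2 bits: 10 = 2

2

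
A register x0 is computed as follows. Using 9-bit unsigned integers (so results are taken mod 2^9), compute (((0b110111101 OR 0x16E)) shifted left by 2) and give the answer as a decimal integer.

0b110111101 = 110111101
0x16E = 101101110
→ OR → 111111111 = 511
→ shifted left by 2 (mod 2^9) → 111111100 = 508

508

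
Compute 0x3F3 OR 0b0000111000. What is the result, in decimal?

1019

0x3F3 = 1111110011
b = 0000111000
 OR → 1111111011 = 1019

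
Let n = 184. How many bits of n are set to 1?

184 = 10111000
Count the 1s: 1 + 1 + 1 + 1 = 4

4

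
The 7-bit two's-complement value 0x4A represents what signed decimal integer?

-54

pattern = 1001010 (MSB is 1 ⇒ negative)
Invert: 0110101, add 1 → 0110110 = 54, so the value is -54.
(Equivalently: 74 - 2^7 = 74 - 128 = -54.)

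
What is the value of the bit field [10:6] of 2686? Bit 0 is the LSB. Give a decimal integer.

9

v = 101001111110
Shift right by 6: 101001
Mask low 5 bits: 01001 = 9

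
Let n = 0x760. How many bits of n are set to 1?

5

0x760 = 11101100000
Count the 1s: 1 + 1 + 1 + 1 + 1 = 5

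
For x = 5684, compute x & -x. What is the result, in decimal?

x = 1011000110100 = 5684
-x (two's complement) = …0100111001100
AND   = 0000000000100 = 4
(x & -x isolates the lowest set bit of x.)

4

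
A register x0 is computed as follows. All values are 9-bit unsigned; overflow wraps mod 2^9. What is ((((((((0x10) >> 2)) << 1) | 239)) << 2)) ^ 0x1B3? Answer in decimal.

15

0x10 = 000010000
→ >> 2 → 000000100 = 4
→ << 1 (mod 2^9) → 000001000 = 8
239 = 011101111
→ | → 011101111 = 239
→ << 2 (mod 2^9) → 110111100 = 444
0x1B3 = 110110011
→ ^ → 000001111 = 15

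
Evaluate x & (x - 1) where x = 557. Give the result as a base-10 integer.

x = 1000101101 = 557
x - 1 = 1000101100
AND   = 1000101100 = 556
(x & (x - 1) clears the lowest set bit of x.)

556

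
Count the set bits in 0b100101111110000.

8

n = 100101111110000
Count the 1s: 1 + 1 + 1 + 1 + 1 + 1 + 1 + 1 = 8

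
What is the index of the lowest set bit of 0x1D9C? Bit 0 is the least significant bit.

0x1D9C = 1110110011100
Trailing zeros: 2, so the lowest set bit is bit 2 (value 4).

2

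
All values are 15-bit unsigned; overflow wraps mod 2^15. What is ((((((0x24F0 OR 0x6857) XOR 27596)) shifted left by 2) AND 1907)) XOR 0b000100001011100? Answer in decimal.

3132

0x24F0 = 010010011110000
0x6857 = 110100001010111
→ OR → 110110011110111 = 27895
27596 = 110101111001100
→ XOR → 000011100111011 = 1851
→ shifted left by 2 (mod 2^15) → 001110011101100 = 7404
1907 = 000011101110011
→ AND → 000010001100000 = 1120
0b000100001011100 = 000100001011100
→ XOR → 000110000111100 = 3132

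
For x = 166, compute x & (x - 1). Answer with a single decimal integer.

164

x = 10100110 = 166
x - 1 = 10100101
AND   = 10100100 = 164
(x & (x - 1) clears the lowest set bit of x.)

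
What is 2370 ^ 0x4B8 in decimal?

2370 = 100101000010
0x4B8 = 010010111000
XOR → 110111111010 = 3578

3578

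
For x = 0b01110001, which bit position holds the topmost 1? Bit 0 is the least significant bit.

0b01110001 = 1110001
The topmost 1 is at position 6 (since 2^6 = 64 ≤ 113 < 128).

6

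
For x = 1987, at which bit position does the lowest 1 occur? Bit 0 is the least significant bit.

0

1987 = 11111000011
Trailing zeros: 0, so the lowest set bit is bit 0 (value 1).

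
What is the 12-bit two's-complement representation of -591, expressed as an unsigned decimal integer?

3505

591 in 12 bits: 001001001111
Invert: 110110110000
Add 1:  110110110001 = 3505
(Check: 2^12 - 591 = 4096 - 591 = 3505.)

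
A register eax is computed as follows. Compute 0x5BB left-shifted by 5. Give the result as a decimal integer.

46944

0x5BB = 0000010110111011
shift left by 5 → 1011011101100000 = 46944
(equivalently, 1467 × 2^5 = 1467 × 32)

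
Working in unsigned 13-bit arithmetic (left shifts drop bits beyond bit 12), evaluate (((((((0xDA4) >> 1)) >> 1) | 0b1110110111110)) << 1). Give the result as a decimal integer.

8190

0xDA4 = 0110110100100
→ >> 1 → 0011011010010 = 1746
→ >> 1 → 0001101101001 = 873
0b1110110111110 = 1110110111110
→ | → 1111111111111 = 8191
→ << 1 (mod 2^13) → 1111111111110 = 8190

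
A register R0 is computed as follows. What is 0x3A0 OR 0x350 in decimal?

1008

0x3A0 = 1110100000
0x350 = 1101010000
 OR → 1111110000 = 1008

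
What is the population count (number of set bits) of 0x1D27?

0x1D27 = 1110100100111
Count the 1s: 1 + 1 + 1 + 1 + 1 + 1 + 1 + 1 = 8

8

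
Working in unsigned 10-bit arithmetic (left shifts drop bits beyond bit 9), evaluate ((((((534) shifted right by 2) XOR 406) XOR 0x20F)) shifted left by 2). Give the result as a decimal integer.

112

534 = 1000010110
→ shifted right by 2 → 0010000101 = 133
406 = 0110010110
→ XOR → 0100010011 = 275
0x20F = 1000001111
→ XOR → 1100011100 = 796
→ shifted left by 2 (mod 2^10) → 0001110000 = 112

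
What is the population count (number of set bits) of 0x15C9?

7

0x15C9 = 1010111001001
Count the 1s: 1 + 1 + 1 + 1 + 1 + 1 + 1 = 7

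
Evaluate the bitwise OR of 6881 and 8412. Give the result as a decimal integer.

6881 = 01101011100001
8412 = 10000011011100
 OR → 11101011111101 = 15101

15101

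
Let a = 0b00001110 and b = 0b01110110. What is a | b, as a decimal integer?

126

a = 0001110
b = 1110110
 OR → 1111110 = 126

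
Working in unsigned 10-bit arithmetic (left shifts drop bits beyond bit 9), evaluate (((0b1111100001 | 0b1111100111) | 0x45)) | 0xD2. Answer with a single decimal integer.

1015

0b1111100001 = 1111100001
0b1111100111 = 1111100111
→ | → 1111100111 = 999
0x45 = 0001000101
→ | → 1111100111 = 999
0xD2 = 0011010010
→ | → 1111110111 = 1015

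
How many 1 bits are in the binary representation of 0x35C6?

8

0x35C6 = 11010111000110
Count the 1s: 1 + 1 + 1 + 1 + 1 + 1 + 1 + 1 = 8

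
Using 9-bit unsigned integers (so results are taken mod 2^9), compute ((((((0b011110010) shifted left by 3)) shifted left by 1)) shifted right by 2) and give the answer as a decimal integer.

72

0b011110010 = 011110010
→ shifted left by 3 (mod 2^9) → 110010000 = 400
→ shifted left by 1 (mod 2^9) → 100100000 = 288
→ shifted right by 2 → 001001000 = 72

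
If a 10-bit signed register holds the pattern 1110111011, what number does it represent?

-69

pattern = 1110111011 (MSB is 1 ⇒ negative)
Invert: 0001000100, add 1 → 0001000101 = 69, so the value is -69.
(Equivalently: 955 - 2^10 = 955 - 1024 = -69.)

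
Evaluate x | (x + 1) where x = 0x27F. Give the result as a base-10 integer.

x = 1001111111 = 639
x + 1 = 1010000000
OR    = 1011111111 = 767
(x | (x + 1) sets the lowest cleared bit.)

767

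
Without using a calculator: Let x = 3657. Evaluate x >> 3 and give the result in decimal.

3657 = 111001001001
shift right by 3 → 000111001001 = 457
(equivalently, floor(3657 / 8))

457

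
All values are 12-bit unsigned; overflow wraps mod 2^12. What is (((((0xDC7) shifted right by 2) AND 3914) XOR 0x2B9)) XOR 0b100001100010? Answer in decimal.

0xDC7 = 110111000111
→ shifted right by 2 → 001101110001 = 881
3914 = 111101001010
→ AND → 001101000000 = 832
0x2B9 = 001010111001
→ XOR → 000111111001 = 505
0b100001100010 = 100001100010
→ XOR → 100110011011 = 2459

2459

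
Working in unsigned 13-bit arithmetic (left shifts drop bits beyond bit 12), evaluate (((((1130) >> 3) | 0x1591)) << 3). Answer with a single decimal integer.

3304

1130 = 0010001101010
→ >> 3 → 0000010001101 = 141
0x1591 = 1010110010001
→ | → 1010110011101 = 5533
→ << 3 (mod 2^13) → 0110011101000 = 3304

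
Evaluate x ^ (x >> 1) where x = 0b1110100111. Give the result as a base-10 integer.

x = 1110100111 = 935
x>>1 = 0111010011
XOR  = 1001110100 = 628
(x ^ (x >> 1) gives the standard binary-reflected Gray code of x.)

628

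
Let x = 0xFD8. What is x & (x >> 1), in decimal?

x = 111111011000 = 4056
x>>1 = 011111101100
AND  = 011111001000 = 1992
(x & (x >> 1) has a 1 wherever x has two consecutive 1 bits.)

1992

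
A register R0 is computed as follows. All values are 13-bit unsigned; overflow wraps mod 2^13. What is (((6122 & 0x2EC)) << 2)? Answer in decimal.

6122 = 1011111101010
0x2EC = 0001011101100
→ & → 0001011101000 = 744
→ << 2 (mod 2^13) → 0101110100000 = 2976

2976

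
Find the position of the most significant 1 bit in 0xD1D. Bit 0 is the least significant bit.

11

0xD1D = 110100011101
The topmost 1 is at position 11 (since 2^11 = 2048 ≤ 3357 < 4096).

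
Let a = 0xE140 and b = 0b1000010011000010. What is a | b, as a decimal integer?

58818

0xE140 = 1110000101000000
b = 1000010011000010
 OR → 1110010111000010 = 58818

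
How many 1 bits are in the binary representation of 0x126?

4

0x126 = 100100110
Count the 1s: 1 + 1 + 1 + 1 = 4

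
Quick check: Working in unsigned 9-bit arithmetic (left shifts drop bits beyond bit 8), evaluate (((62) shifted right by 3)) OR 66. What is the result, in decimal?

71

62 = 000111110
→ shifted right by 3 → 000000111 = 7
66 = 001000010
→ OR → 001000111 = 71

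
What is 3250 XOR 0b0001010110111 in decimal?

3589

3250 = 110010110010
b = 001010110111
XOR → 111000000101 = 3589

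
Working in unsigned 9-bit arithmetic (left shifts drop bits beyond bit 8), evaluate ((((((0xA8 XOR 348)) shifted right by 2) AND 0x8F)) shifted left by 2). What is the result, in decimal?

52

0xA8 = 010101000
348 = 101011100
→ XOR → 111110100 = 500
→ shifted right by 2 → 001111101 = 125
0x8F = 010001111
→ AND → 000001101 = 13
→ shifted left by 2 (mod 2^9) → 000110100 = 52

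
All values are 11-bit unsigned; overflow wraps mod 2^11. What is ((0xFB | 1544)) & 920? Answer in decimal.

664

0xFB = 00011111011
1544 = 11000001000
→ | → 11011111011 = 1787
920 = 01110011000
→ & → 01010011000 = 664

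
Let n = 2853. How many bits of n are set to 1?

6

2853 = 101100100101
Count the 1s: 1 + 1 + 1 + 1 + 1 + 1 = 6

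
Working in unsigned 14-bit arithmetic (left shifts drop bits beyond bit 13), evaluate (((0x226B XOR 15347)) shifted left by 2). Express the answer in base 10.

0x226B = 10001001101011
15347 = 11101111110011
→ XOR → 01100110011000 = 6552
→ shifted left by 2 (mod 2^14) → 10011001100000 = 9824

9824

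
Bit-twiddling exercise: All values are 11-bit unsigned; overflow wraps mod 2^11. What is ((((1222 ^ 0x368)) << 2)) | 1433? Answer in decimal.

1977

1222 = 10011000110
0x368 = 01101101000
→ ^ → 11110101110 = 1966
→ << 2 (mod 2^11) → 11010111000 = 1720
1433 = 10110011001
→ | → 11110111001 = 1977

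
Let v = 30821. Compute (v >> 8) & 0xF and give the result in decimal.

8

v = 111100001100101
Shift right by 8: 1111000
Mask low 4 bits: 1000 = 8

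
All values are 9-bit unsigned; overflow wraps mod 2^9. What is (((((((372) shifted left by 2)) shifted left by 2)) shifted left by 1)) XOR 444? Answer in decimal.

372 = 101110100
→ shifted left by 2 (mod 2^9) → 111010000 = 464
→ shifted left by 2 (mod 2^9) → 101000000 = 320
→ shifted left by 1 (mod 2^9) → 010000000 = 128
444 = 110111100
→ XOR → 100111100 = 316

316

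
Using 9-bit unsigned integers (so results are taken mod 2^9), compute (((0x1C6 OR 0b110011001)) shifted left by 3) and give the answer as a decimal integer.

248

0x1C6 = 111000110
0b110011001 = 110011001
→ OR → 111011111 = 479
→ shifted left by 3 (mod 2^9) → 011111000 = 248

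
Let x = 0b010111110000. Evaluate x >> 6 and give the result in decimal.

x = 10111110000
shift right by 6 → 00000010111 = 23
(equivalently, floor(1520 / 64))

23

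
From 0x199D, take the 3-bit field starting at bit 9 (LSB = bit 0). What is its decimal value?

4

v = 1100110011101
Shift right by 9: 1100
Mask low 3 bits: 100 = 4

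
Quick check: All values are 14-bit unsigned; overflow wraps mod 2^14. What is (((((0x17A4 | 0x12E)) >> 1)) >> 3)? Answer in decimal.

0x17A4 = 01011110100100
0x12E = 00000100101110
→ | → 01011110101110 = 6062
→ >> 1 → 00101111010111 = 3031
→ >> 3 → 00000101111010 = 378

378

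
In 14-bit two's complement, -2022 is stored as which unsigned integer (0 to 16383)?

14362

2022 in 14 bits: 00011111100110
Invert: 11100000011001
Add 1:  11100000011010 = 14362
(Check: 2^14 - 2022 = 16384 - 2022 = 14362.)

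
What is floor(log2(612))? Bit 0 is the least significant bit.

612 = 1001100100
The topmost 1 is at position 9 (since 2^9 = 512 ≤ 612 < 1024).

9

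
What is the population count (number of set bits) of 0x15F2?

8

0x15F2 = 1010111110010
Count the 1s: 1 + 1 + 1 + 1 + 1 + 1 + 1 + 1 = 8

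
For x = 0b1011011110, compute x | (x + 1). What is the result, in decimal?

x = 1011011110 = 734
x + 1 = 1011011111
OR    = 1011011111 = 735
(x | (x + 1) sets the lowest cleared bit.)

735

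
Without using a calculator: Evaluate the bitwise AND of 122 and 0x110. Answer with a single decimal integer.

16

122 = 001111010
0x110 = 100010000
AND → 000010000 = 16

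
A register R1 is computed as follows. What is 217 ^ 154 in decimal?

67

217 = 11011001
154 = 10011010
XOR → 01000011 = 67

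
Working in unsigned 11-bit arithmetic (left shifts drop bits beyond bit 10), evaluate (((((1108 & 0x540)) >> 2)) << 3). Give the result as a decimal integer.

1108 = 10001010100
0x540 = 10101000000
→ & → 10001000000 = 1088
→ >> 2 → 00100010000 = 272
→ << 3 (mod 2^11) → 00010000000 = 128

128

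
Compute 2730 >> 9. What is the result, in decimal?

2730 = 101010101010
shift right by 9 → 000000000101 = 5
(equivalently, floor(2730 / 512))

5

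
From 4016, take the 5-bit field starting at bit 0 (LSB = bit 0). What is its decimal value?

v = 111110110000
Shift right by 0: 111110110000
Mask low 5 bits: 10000 = 16

16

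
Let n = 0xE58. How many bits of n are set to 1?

0xE58 = 111001011000
Count the 1s: 1 + 1 + 1 + 1 + 1 + 1 = 6

6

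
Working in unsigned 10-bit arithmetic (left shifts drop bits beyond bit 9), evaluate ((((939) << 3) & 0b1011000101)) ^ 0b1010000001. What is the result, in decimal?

705

939 = 1110101011
→ << 3 (mod 2^10) → 0101011000 = 344
0b1011000101 = 1011000101
→ & → 0001000000 = 64
0b1010000001 = 1010000001
→ ^ → 1011000001 = 705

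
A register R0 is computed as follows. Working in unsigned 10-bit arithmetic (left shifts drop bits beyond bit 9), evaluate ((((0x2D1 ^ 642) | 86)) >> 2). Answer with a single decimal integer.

0x2D1 = 1011010001
642 = 1010000010
→ ^ → 0001010011 = 83
86 = 0001010110
→ | → 0001010111 = 87
→ >> 2 → 0000010101 = 21

21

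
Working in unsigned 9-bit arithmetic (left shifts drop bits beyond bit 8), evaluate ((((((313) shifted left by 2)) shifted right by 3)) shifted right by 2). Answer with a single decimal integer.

313 = 100111001
→ shifted left by 2 (mod 2^9) → 011100100 = 228
→ shifted right by 3 → 000011100 = 28
→ shifted right by 2 → 000000111 = 7

7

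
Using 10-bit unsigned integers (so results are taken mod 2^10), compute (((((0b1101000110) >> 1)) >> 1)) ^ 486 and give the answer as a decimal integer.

0b1101000110 = 1101000110
→ >> 1 → 0110100011 = 419
→ >> 1 → 0011010001 = 209
486 = 0111100110
→ ^ → 0100110111 = 311

311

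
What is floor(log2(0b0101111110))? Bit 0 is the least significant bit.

8

0b0101111110 = 101111110
The topmost 1 is at position 8 (since 2^8 = 256 ≤ 382 < 512).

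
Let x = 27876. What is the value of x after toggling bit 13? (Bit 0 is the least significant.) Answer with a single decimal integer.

19684

x = 110110011100100
bit 13 is currently 1; toggle it via x ^ (1 << 13) = x ^ 8192
→ 100110011100100 = 19684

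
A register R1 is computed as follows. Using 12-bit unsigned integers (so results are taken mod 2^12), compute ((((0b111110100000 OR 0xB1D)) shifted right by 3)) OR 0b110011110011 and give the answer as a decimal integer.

3575

0b111110100000 = 111110100000
0xB1D = 101100011101
→ OR → 111110111101 = 4029
→ shifted right by 3 → 000111110111 = 503
0b110011110011 = 110011110011
→ OR → 110111110111 = 3575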